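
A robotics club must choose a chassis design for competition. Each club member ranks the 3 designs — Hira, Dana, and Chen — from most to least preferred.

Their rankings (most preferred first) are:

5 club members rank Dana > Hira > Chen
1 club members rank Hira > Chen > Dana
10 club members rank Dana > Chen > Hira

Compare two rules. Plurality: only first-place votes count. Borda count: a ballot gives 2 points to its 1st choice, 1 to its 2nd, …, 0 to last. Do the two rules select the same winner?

Yes

Plurality first-place counts: Hira 1, Dana 15, Chen 0 → Dana.
Borda totals: Hira 7, Dana 30, Chen 11 → Dana.
The two rules agree on Dana.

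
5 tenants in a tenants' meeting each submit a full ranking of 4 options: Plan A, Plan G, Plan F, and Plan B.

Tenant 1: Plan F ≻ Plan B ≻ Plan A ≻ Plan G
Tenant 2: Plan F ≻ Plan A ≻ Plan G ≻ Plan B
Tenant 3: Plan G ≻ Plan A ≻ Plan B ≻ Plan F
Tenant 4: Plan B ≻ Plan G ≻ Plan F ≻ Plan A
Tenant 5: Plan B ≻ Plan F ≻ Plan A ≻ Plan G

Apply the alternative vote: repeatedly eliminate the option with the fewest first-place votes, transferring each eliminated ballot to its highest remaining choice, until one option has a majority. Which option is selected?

Plan B

Round 1: Plan F 2, Plan B 2, Plan G 1, Plan A 0. Plan A has the fewest and is eliminated.
Round 2: Plan F 2, Plan B 2, Plan G 1. Plan G has the fewest and is eliminated.
Round 3: Plan B 3, Plan F 2. Plan B has a majority.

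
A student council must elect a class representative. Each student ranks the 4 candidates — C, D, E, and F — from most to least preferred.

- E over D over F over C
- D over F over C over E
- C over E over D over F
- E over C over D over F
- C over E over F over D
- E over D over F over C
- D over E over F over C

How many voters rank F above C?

Ballots ranking F above C: 4.
Ballots ranking C above F: 3.
So 4 of 7 voters prefer F to C.

4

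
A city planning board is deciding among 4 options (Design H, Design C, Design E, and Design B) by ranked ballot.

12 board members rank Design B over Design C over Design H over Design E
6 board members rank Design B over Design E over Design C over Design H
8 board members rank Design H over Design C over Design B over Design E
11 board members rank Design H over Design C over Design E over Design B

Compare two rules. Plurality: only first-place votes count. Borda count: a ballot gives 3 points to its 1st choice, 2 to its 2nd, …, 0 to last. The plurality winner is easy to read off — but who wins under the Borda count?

Design H

Plurality first-place counts: Design H 19, Design C 0, Design E 0, Design B 18 → Design H.
Borda totals: Design H 69, Design C 68, Design E 23, Design B 62 → Design H.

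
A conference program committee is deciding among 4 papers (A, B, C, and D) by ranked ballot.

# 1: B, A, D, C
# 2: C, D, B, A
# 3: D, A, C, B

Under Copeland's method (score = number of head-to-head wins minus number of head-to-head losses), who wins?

D

Pairwise results:
  A vs B: B wins 2–1.
  A vs C: A wins 2–1.
  A vs D: D wins 2–1.
  B vs C: C wins 2–1.
  B vs D: D wins 2–1.
  C vs D: D wins 2–1.
Copeland scores (wins − losses):
  A: 1 − 2 = -1
  B: 1 − 2 = -1
  C: 1 − 2 = -1
  D: 3 − 0 = 3
D has the best Copeland score.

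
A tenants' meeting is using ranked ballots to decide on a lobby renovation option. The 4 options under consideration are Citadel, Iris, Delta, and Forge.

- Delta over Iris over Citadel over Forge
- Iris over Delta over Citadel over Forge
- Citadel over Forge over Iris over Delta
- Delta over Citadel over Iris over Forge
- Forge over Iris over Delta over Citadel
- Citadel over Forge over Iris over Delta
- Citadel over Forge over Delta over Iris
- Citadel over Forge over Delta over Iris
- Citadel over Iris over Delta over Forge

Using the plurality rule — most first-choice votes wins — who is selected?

Citadel

First-place vote totals:
  Citadel: 5
  Iris: 1
  Delta: 2
  Forge: 1
Citadel has the most first-place votes.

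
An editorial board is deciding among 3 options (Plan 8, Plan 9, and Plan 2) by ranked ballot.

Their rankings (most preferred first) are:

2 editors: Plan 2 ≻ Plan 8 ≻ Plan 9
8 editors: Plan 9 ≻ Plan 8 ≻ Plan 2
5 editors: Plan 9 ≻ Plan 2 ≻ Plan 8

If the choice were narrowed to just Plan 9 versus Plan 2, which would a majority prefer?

Plan 9

Ballots ranking Plan 9 above Plan 2: 8+5 = 13.
Ballots ranking Plan 2 above Plan 9: 2.
Plan 9 wins the head-to-head, 13–2.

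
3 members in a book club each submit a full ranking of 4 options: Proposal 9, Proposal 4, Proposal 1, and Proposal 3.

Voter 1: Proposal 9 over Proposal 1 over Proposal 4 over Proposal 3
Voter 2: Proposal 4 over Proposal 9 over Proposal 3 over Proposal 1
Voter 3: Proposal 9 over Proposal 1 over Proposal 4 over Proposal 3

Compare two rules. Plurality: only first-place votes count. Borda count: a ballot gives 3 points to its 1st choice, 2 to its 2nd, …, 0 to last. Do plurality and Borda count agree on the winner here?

Yes

Plurality first-place counts: Proposal 9 2, Proposal 4 1, Proposal 1 0, Proposal 3 0 → Proposal 9.
Borda totals: Proposal 9 8, Proposal 4 5, Proposal 1 4, Proposal 3 1 → Proposal 9.
The two rules agree on Proposal 9.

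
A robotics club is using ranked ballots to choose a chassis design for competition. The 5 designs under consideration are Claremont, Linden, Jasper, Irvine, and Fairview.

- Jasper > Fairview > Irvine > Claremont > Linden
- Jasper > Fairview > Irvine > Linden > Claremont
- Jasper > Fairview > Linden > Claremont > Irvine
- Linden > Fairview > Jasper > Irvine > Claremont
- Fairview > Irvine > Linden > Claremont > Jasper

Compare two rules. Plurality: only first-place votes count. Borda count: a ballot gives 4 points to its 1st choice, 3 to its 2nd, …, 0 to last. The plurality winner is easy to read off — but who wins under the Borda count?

Plurality first-place counts: Claremont 0, Linden 1, Jasper 3, Irvine 0, Fairview 1 → Jasper.
Borda totals: Claremont 3, Linden 9, Jasper 14, Irvine 8, Fairview 16 → Fairview.

Fairview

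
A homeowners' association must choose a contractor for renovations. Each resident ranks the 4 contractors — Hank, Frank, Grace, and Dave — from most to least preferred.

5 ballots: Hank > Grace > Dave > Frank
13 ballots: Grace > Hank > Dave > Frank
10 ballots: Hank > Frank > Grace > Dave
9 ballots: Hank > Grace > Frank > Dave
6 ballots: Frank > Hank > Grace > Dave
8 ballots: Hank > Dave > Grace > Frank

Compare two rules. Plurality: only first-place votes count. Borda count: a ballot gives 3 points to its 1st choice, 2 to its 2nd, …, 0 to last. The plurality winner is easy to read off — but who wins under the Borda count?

Plurality first-place counts: Hank 32, Frank 6, Grace 13, Dave 0 → Hank.
Borda totals: Hank 134, Frank 47, Grace 91, Dave 34 → Hank.

Hank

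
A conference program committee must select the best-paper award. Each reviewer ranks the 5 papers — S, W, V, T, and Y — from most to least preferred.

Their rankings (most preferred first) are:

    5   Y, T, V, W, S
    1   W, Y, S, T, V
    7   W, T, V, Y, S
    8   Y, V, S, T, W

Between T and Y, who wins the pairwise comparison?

Y

Ballots ranking T above Y: 7.
Ballots ranking Y above T: 5+1+8 = 14.
Y wins the head-to-head, 14–7.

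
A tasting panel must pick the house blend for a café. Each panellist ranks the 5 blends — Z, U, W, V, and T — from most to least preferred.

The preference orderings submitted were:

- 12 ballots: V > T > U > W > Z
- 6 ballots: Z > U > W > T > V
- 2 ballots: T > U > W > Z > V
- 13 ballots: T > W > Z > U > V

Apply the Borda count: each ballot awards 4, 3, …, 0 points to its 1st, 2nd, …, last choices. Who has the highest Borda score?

Borda scores:
  Z: 12·0 + 6·4 + 2·1 + 13·2 = 52
  U: 12·2 + 6·3 + 2·3 + 13·1 = 61
  W: 12·1 + 6·2 + 2·2 + 13·3 = 67
  V: 12·4 + 6·0 + 2·0 + 13·0 = 48
  T: 12·3 + 6·1 + 2·4 + 13·4 = 102
T has the highest total.

T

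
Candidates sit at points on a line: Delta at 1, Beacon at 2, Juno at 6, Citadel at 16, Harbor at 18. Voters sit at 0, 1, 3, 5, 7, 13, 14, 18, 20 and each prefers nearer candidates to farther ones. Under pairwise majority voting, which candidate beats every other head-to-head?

Juno

With single-peaked preferences on a line, the Condorcet winner is the candidate closest to the median voter.
The median voter (position 7) is closest to Juno at 6.
Check: Juno vs Delta — voters closer to Juno: 6 of 9.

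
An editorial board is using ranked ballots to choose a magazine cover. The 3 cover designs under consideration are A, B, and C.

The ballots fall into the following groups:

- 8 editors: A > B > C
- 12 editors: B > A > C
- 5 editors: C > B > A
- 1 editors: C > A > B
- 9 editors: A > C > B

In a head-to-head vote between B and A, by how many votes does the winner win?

1

Ballots ranking B above A: 12+5 = 17.
Ballots ranking A above B: 8+1+9 = 18.
A wins 18–17, a margin of 1.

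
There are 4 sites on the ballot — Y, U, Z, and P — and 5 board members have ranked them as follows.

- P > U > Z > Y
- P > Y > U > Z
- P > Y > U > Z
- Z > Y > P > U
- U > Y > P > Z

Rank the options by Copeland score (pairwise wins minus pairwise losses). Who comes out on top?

Pairwise results:
  Y vs U: Y wins 3–2.
  Y vs Z: Y wins 3–2.
  Y vs P: P wins 3–2.
  U vs Z: U wins 4–1.
  U vs P: P wins 4–1.
  Z vs P: P wins 4–1.
Copeland scores (wins − losses):
  Y: 2 − 1 = 1
  U: 1 − 2 = -1
  Z: 0 − 3 = -3
  P: 3 − 0 = 3
P has the best Copeland score.

P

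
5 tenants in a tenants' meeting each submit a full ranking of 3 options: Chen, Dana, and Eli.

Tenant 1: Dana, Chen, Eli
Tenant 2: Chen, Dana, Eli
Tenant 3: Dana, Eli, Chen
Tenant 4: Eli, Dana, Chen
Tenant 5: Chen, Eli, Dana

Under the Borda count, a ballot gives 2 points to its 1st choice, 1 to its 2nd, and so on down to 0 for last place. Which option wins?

Dana

Borda scores:
  Chen: 1 + 2 + 0 + 0 + 2 = 5
  Dana: 2 + 1 + 2 + 1 + 0 = 6
  Eli: 0 + 0 + 1 + 2 + 1 = 4
Dana has the highest total.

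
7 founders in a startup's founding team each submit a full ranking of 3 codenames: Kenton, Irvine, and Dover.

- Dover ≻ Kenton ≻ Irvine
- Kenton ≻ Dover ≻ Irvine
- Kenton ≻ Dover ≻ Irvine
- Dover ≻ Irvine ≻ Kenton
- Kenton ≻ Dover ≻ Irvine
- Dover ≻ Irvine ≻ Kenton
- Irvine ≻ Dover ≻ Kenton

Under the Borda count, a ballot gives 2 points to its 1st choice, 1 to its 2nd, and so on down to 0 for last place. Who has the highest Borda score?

Dover

Borda scores:
  Kenton: 1 + 2 + 2 + 0 + 2 + 0 + 0 = 7
  Irvine: 0 + 0 + 0 + 1 + 0 + 1 + 2 = 4
  Dover: 2 + 1 + 1 + 2 + 1 + 2 + 1 = 10
Dover has the highest total.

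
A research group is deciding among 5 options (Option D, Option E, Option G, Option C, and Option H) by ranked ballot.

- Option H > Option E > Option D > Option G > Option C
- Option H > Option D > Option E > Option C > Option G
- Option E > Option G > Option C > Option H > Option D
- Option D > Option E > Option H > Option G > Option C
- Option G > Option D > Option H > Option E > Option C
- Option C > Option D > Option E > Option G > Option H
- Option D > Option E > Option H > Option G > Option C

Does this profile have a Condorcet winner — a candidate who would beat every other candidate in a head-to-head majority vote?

Yes

Head-to-head results (7 voters total):
Option D vs Option E: Option D wins 5–2.
Option D vs Option G: Option D wins 5–2.
Option D vs Option C: Option D wins 5–2.
Option D vs Option H: Option D wins 4–3.
Option E vs Option G: Option E wins 6–1.
Option E vs Option C: Option E wins 6–1.
Option E vs Option H: Option E wins 4–3.
Option G vs Option C: Option G wins 5–2.
Option G vs Option H: Option H wins 4–3.
Option C vs Option H: Option H wins 5–2.
Option D beats each rival — Option E (5–2), Option G (5–2), Option C (5–2), Option H (4–3) — so Option D is the Condorcet winner.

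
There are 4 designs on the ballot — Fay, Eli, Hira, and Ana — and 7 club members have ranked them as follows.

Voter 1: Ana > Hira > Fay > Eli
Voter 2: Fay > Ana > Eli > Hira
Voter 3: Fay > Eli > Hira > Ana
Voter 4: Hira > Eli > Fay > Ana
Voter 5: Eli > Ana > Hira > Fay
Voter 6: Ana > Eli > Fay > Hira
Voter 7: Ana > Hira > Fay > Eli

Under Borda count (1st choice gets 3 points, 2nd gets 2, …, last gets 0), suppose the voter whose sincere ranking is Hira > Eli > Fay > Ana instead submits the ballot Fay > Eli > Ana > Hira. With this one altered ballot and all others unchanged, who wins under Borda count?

Ana

Borda totals with the altered ballot: Fay 12, Eli 10, Hira 6, Ana 14.
The winner is unchanged: still Ana.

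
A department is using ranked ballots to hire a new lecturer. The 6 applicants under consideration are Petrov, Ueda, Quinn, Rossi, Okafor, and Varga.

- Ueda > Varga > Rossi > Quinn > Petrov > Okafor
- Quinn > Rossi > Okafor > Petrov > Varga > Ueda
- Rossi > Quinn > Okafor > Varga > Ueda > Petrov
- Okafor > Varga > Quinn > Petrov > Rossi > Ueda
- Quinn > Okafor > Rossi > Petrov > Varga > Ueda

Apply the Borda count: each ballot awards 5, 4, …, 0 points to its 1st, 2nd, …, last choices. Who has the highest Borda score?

Borda scores:
  Petrov: 1 + 2 + 0 + 2 + 2 = 7
  Ueda: 5 + 0 + 1 + 0 + 0 = 6
  Quinn: 2 + 5 + 4 + 3 + 5 = 19
  Rossi: 3 + 4 + 5 + 1 + 3 = 16
  Okafor: 0 + 3 + 3 + 5 + 4 = 15
  Varga: 4 + 1 + 2 + 4 + 1 = 12
Quinn has the highest total.

Quinn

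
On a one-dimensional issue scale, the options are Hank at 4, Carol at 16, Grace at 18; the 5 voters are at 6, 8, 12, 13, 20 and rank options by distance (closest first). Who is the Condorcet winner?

Carol

With single-peaked preferences on a line, the Condorcet winner is the candidate closest to the median voter.
The median voter (position 12) is closest to Carol at 16.
Check: Carol vs Grace — voters closer to Carol: 4 of 5.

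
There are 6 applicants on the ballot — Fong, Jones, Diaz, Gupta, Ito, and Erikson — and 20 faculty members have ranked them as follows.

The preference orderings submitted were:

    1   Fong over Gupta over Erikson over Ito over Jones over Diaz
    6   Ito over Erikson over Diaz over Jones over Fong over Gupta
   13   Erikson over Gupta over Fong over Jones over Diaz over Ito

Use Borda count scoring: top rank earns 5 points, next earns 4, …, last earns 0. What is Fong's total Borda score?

50

Borda scores:
  Fong: 5 + 6·1 + 13·3 = 50
  Jones: 1 + 6·2 + 13·2 = 39
  Diaz: 0 + 6·3 + 13·1 = 31
  Gupta: 4 + 6·0 + 13·4 = 56
  Ito: 2 + 6·5 + 13·0 = 32
  Erikson: 3 + 6·4 + 13·5 = 92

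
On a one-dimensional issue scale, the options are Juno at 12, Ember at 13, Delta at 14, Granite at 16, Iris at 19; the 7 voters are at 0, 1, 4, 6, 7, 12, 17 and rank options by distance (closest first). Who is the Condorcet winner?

Juno

With single-peaked preferences on a line, the Condorcet winner is the candidate closest to the median voter.
The median voter (position 6) is closest to Juno at 12.
Check: Juno vs Ember — voters closer to Juno: 6 of 7.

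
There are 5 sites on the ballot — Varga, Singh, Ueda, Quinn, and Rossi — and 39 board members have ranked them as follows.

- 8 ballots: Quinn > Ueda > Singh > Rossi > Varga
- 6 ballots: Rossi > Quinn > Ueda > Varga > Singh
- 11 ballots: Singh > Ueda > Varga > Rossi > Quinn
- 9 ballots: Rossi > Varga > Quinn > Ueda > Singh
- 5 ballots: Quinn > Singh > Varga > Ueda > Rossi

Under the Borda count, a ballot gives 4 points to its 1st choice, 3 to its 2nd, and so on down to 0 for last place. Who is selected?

Quinn

Borda scores:
  Varga: 8·0 + 6·1 + 11·2 + 9·3 + 5·2 = 65
  Singh: 8·2 + 6·0 + 11·4 + 9·0 + 5·3 = 75
  Ueda: 8·3 + 6·2 + 11·3 + 9·1 + 5·1 = 83
  Quinn: 8·4 + 6·3 + 11·0 + 9·2 + 5·4 = 88
  Rossi: 8·1 + 6·4 + 11·1 + 9·4 + 5·0 = 79
Quinn has the highest total.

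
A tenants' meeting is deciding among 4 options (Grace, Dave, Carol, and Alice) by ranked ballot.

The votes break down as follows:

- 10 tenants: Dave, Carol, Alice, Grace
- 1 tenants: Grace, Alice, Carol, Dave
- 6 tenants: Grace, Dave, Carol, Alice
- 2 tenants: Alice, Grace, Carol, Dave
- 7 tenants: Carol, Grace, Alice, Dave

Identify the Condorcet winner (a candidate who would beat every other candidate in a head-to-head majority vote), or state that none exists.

No Condorcet winner

Head-to-head results (26 voters total):
Grace vs Dave: Grace wins 16–10.
Grace vs Carol: Carol wins 17–9.
Grace vs Alice: Grace wins 14–12.
Dave vs Carol: Dave wins 16–10.
Dave vs Alice: Dave wins 16–10.
Carol vs Alice: Carol wins 23–3.
No candidate beats all others: Grace beats Dave beats Carol beats Grace, a majority cycle.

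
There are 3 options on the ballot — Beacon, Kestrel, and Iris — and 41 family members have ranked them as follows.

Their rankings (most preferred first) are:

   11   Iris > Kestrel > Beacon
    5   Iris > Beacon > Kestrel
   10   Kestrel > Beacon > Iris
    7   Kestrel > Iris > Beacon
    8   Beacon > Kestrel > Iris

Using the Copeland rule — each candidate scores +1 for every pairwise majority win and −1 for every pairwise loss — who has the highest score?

Kestrel

Pairwise results:
  Beacon vs Kestrel: Kestrel wins 28–13.
  Beacon vs Iris: Iris wins 23–18.
  Kestrel vs Iris: Kestrel wins 25–16.
Copeland scores (wins − losses):
  Beacon: 0 − 2 = -2
  Kestrel: 2 − 0 = 2
  Iris: 1 − 1 = 0
Kestrel has the best Copeland score.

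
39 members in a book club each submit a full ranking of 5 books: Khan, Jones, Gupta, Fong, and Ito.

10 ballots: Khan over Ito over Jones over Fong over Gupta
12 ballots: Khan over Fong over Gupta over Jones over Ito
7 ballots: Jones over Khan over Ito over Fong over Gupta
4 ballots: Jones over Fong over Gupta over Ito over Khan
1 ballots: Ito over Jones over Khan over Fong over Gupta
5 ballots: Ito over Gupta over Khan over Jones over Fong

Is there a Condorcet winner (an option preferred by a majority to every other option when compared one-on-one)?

Yes

Head-to-head results (39 voters total):
Khan vs Jones: Khan wins 27–12.
Khan vs Gupta: Khan wins 30–9.
Khan vs Fong: Khan wins 35–4.
Khan vs Ito: Khan wins 29–10.
Jones vs Gupta: Jones wins 22–17.
Jones vs Fong: Jones wins 27–12.
Jones vs Ito: Jones wins 23–16.
Gupta vs Fong: Fong wins 34–5.
Gupta vs Ito: Ito wins 23–16.
Fong vs Ito: Ito wins 23–16.
Khan beats each rival — Jones (27–12), Gupta (30–9), Fong (35–4), Ito (29–10) — so Khan is the Condorcet winner.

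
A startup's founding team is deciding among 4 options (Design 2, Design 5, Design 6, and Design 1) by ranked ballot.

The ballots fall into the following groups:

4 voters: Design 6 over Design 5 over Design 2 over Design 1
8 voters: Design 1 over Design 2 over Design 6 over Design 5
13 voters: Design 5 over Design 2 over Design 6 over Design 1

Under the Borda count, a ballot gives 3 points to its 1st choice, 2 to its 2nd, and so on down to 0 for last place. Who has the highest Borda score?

Design 5

Borda scores:
  Design 2: 4·1 + 8·2 + 13·2 = 46
  Design 5: 4·2 + 8·0 + 13·3 = 47
  Design 6: 4·3 + 8·1 + 13·1 = 33
  Design 1: 4·0 + 8·3 + 13·0 = 24
Design 5 has the highest total.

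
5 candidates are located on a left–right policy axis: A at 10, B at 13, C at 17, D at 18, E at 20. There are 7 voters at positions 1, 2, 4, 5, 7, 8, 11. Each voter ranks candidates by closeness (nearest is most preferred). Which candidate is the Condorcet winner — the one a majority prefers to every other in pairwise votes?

A

With single-peaked preferences on a line, the Condorcet winner is the candidate closest to the median voter.
The median voter (position 5) is closest to A at 10.
Check: A vs E — voters closer to A: 7 of 7.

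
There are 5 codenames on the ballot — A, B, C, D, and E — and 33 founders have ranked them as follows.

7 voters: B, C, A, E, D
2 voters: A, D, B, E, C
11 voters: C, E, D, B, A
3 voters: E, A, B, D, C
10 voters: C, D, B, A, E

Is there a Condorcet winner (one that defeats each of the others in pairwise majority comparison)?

Yes

Head-to-head results (33 voters total):
A vs B: B wins 28–5.
A vs C: C wins 28–5.
A vs D: D wins 21–12.
A vs E: A wins 19–14.
B vs C: C wins 21–12.
B vs D: D wins 23–10.
B vs E: B wins 19–14.
C vs D: C wins 28–5.
C vs E: C wins 28–5.
D vs E: E wins 21–12.
C beats each rival — A (28–5), B (21–12), D (28–5), E (28–5) — so C is the Condorcet winner.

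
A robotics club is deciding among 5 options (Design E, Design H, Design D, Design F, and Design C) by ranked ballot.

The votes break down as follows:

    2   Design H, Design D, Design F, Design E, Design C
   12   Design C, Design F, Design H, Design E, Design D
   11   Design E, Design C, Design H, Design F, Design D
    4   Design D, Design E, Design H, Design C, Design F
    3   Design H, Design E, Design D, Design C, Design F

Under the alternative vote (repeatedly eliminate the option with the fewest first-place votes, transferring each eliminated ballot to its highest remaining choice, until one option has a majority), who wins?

Design E

Round 1: Design C 12, Design E 11, Design H 5, Design D 4, Design F 0. Design F has the fewest and is eliminated.
Round 2: Design C 12, Design E 11, Design H 5, Design D 4. Design D has the fewest and is eliminated.
Round 3: Design E 15, Design C 12, Design H 5. Design H has the fewest and is eliminated.
Round 4: Design E 20, Design C 12. Design E has a majority.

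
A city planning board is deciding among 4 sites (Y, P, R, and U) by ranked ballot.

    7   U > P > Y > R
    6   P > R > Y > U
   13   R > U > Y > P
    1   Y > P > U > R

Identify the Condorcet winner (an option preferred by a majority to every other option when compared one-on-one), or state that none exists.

None — there is no Condorcet winner

Head-to-head results (27 voters total):
Y vs P: Y wins 14–13.
Y vs R: R wins 19–8.
Y vs U: U wins 20–7.
P vs R: P wins 14–13.
P vs U: U wins 20–7.
R vs U: R wins 19–8.
No candidate beats all others: Y beats P beats R beats Y, a majority cycle.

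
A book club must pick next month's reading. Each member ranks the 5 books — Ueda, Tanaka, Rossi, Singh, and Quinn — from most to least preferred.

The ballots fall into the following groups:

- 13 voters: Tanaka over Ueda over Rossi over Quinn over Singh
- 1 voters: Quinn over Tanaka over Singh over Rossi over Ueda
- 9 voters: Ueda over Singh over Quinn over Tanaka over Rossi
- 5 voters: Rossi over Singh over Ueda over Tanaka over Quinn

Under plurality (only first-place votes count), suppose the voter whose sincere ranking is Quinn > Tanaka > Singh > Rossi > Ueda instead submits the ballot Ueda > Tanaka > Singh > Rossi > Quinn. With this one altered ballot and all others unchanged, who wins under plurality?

Tanaka

First-place totals with the altered ballot: Ueda 10, Tanaka 13, Rossi 5, Singh 0, Quinn 0.
The winner is unchanged: still Tanaka.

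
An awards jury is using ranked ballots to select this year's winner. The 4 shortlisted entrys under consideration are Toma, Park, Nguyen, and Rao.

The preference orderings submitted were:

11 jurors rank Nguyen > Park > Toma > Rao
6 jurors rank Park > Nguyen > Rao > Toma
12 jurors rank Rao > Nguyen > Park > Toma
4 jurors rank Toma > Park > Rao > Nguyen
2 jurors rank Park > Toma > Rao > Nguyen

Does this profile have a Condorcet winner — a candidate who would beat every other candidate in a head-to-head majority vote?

No

Head-to-head results (35 voters total):
Toma vs Park: Park wins 31–4.
Toma vs Nguyen: Nguyen wins 29–6.
Toma vs Rao: Rao wins 18–17.
Park vs Nguyen: Nguyen wins 23–12.
Park vs Rao: Park wins 23–12.
Nguyen vs Rao: Rao wins 18–17.
No candidate beats all others: Park beats Rao beats Nguyen beats Park, a majority cycle.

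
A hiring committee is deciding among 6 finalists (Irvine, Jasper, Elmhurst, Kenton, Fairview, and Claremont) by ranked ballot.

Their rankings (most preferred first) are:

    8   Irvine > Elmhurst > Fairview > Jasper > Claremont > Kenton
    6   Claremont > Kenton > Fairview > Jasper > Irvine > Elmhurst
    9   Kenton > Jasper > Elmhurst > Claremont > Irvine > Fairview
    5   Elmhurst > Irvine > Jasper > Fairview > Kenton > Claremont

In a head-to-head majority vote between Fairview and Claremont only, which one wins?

Ballots ranking Fairview above Claremont: 8+5 = 13.
Ballots ranking Claremont above Fairview: 6+9 = 15.
Claremont wins the head-to-head, 15–13.

Claremont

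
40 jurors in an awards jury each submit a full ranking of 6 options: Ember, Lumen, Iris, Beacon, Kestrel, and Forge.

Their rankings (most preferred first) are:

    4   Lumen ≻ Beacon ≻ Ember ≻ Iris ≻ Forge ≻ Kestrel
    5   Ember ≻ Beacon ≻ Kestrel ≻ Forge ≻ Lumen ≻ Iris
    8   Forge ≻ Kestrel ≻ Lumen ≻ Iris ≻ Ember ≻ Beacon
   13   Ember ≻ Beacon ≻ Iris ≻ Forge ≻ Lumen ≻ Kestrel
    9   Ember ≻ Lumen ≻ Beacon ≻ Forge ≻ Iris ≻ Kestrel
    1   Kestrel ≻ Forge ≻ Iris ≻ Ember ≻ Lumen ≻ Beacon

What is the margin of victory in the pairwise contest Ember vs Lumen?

Ballots ranking Ember above Lumen: 5+13+9+1 = 28.
Ballots ranking Lumen above Ember: 4+8 = 12.
Ember wins 28–12, a margin of 16.

16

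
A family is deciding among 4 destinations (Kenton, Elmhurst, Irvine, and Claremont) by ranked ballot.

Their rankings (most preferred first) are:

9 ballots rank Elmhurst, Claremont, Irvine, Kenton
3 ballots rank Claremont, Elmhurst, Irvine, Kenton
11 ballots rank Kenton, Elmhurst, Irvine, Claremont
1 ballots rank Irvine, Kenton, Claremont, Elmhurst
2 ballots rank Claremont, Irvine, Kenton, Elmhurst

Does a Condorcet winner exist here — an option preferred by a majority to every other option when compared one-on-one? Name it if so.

None — there is no Condorcet winner

Head-to-head results (26 voters total):
Kenton vs Elmhurst: Kenton wins 14–12.
Kenton vs Irvine: Irvine wins 15–11.
Kenton vs Claremont: Claremont wins 14–12.
Elmhurst vs Irvine: Elmhurst wins 23–3.
Elmhurst vs Claremont: Elmhurst wins 20–6.
Irvine vs Claremont: Claremont wins 14–12.
No candidate beats all others: Kenton beats Elmhurst beats Irvine beats Kenton, a majority cycle.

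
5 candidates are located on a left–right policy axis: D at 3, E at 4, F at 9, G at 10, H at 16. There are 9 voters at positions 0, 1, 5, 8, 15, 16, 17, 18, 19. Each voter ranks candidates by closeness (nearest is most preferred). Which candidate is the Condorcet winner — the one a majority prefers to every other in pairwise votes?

H

With single-peaked preferences on a line, the Condorcet winner is the candidate closest to the median voter.
The median voter (position 15) is closest to H at 16.
Check: H vs E — voters closer to H: 5 of 9.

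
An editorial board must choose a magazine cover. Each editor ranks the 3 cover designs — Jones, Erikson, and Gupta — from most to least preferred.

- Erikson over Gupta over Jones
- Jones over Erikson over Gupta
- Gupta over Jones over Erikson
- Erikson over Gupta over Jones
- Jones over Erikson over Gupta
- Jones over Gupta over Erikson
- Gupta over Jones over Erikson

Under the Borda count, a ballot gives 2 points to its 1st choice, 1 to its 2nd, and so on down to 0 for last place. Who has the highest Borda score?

Borda scores:
  Jones: 0 + 2 + 1 + 0 + 2 + 2 + 1 = 8
  Erikson: 2 + 1 + 0 + 2 + 1 + 0 + 0 = 6
  Gupta: 1 + 0 + 2 + 1 + 0 + 1 + 2 = 7
Jones has the highest total.

Jones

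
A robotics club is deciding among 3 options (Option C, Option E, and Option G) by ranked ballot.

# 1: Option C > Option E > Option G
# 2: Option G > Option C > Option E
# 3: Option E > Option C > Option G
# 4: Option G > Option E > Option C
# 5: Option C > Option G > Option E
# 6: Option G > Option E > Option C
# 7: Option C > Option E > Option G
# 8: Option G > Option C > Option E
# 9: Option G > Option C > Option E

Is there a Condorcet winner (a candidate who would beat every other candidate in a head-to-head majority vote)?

Yes

Head-to-head results (9 voters total):
Option C vs Option E: Option C wins 6–3.
Option C vs Option G: Option G wins 5–4.
Option E vs Option G: Option G wins 6–3.
Option G beats each rival — Option C (5–4), Option E (6–3) — so Option G is the Condorcet winner.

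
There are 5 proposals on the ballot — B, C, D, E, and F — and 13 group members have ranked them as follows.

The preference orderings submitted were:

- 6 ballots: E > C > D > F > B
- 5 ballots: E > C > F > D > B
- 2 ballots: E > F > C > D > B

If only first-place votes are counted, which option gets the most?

First-place vote totals:
  B: 0
  C: 0
  D: 0
  E: 13
  F: 0
E has the most first-place votes.

E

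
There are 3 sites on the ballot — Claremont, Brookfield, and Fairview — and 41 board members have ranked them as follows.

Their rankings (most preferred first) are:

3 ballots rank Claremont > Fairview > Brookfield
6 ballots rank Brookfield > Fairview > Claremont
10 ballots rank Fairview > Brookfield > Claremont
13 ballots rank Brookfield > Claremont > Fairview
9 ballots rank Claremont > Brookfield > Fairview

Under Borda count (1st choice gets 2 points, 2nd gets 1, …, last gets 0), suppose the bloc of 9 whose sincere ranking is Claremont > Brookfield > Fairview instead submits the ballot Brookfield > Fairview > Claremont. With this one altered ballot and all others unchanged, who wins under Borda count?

Borda totals with the altered ballot: Claremont 19, Brookfield 66, Fairview 38.
The winner is unchanged: still Brookfield.

Brookfield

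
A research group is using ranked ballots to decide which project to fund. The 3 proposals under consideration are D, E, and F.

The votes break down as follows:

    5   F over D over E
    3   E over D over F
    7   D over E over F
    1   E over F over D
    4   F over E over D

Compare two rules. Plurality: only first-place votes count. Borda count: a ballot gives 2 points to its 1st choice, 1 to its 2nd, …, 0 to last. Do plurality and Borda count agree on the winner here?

Plurality first-place counts: D 7, E 4, F 9 → F.
Borda totals: D 22, E 19, F 19 → D.
The two rules disagree: plurality picks F, Borda picks D.

No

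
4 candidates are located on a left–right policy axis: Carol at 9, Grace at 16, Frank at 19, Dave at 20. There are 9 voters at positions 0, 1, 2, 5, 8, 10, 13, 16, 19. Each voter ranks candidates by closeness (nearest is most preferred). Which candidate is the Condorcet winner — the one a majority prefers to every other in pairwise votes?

Carol

With single-peaked preferences on a line, the Condorcet winner is the candidate closest to the median voter.
The median voter (position 8) is closest to Carol at 9.
Check: Carol vs Grace — voters closer to Carol: 6 of 9.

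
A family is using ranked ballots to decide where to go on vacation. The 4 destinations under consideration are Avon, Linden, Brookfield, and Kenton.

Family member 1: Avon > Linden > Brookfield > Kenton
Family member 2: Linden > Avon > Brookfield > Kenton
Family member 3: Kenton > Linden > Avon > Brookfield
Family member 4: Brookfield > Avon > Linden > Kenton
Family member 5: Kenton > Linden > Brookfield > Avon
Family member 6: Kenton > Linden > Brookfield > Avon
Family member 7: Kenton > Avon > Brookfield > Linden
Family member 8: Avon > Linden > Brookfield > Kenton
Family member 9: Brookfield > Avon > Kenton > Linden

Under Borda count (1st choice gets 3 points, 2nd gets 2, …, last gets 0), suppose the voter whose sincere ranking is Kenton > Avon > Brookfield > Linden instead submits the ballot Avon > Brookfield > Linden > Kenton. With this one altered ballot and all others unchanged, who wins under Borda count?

Avon

Borda totals with the altered ballot: Avon 16, Linden 15, Brookfield 13, Kenton 10.
The winner is unchanged: still Avon.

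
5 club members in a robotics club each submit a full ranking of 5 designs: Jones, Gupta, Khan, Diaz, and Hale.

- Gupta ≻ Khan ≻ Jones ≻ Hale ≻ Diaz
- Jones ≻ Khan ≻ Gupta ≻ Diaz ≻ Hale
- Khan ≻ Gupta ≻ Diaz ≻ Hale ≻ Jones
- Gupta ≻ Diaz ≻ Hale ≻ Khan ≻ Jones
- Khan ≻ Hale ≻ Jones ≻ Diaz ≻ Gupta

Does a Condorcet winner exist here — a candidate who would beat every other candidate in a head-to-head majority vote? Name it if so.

Head-to-head results (5 voters total):
Jones vs Gupta: Gupta wins 3–2.
Jones vs Khan: Khan wins 4–1.
Jones vs Diaz: Jones wins 3–2.
Jones vs Hale: Hale wins 3–2.
Gupta vs Khan: Khan wins 3–2.
Gupta vs Diaz: Gupta wins 4–1.
Gupta vs Hale: Gupta wins 4–1.
Khan vs Diaz: Khan wins 4–1.
Khan vs Hale: Khan wins 4–1.
Diaz vs Hale: Diaz wins 3–2.
Khan beats each rival — Jones (4–1), Gupta (3–2), Diaz (4–1), Hale (4–1) — so Khan is the Condorcet winner.

Khan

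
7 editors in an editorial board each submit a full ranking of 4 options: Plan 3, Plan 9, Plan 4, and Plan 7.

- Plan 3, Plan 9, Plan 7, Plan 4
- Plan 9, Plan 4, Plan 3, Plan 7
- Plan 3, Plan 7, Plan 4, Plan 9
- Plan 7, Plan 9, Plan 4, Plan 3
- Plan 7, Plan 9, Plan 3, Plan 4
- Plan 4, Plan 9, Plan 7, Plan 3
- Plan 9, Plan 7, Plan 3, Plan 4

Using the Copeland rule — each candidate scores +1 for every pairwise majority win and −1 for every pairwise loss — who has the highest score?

Plan 9

Pairwise results:
  Plan 3 vs Plan 9: Plan 9 wins 5–2.
  Plan 3 vs Plan 4: Plan 3 wins 4–3.
  Plan 3 vs Plan 7: Plan 7 wins 4–3.
  Plan 9 vs Plan 4: Plan 9 wins 5–2.
  Plan 9 vs Plan 7: Plan 9 wins 4–3.
  Plan 4 vs Plan 7: Plan 7 wins 5–2.
Copeland scores (wins − losses):
  Plan 3: 1 − 2 = -1
  Plan 9: 3 − 0 = 3
  Plan 4: 0 − 3 = -3
  Plan 7: 2 − 1 = 1
Plan 9 has the best Copeland score.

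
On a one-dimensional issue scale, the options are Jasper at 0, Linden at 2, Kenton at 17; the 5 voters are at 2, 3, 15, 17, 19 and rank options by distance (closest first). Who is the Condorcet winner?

With single-peaked preferences on a line, the Condorcet winner is the candidate closest to the median voter.
The median voter (position 15) is closest to Kenton at 17.
Check: Kenton vs Linden — voters closer to Kenton: 3 of 5.

Kenton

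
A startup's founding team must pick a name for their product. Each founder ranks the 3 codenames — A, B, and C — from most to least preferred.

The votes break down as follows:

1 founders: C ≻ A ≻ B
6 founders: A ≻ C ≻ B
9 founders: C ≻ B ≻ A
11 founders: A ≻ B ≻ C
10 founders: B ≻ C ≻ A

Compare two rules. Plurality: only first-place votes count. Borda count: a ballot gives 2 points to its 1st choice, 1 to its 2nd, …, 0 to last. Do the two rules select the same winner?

No

Plurality first-place counts: A 17, B 10, C 10 → A.
Borda totals: A 35, B 40, C 36 → B.
The two rules disagree: plurality picks A, Borda picks B.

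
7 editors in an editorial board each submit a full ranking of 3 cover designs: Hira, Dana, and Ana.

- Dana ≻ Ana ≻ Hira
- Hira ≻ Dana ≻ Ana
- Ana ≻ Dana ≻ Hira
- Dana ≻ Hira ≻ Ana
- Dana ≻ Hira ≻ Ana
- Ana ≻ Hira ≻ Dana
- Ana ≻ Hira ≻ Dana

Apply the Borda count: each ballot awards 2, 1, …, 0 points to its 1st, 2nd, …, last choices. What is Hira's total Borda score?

6

Borda scores:
  Hira: 0 + 2 + 0 + 1 + 1 + 1 + 1 = 6
  Dana: 2 + 1 + 1 + 2 + 2 + 0 + 0 = 8
  Ana: 1 + 0 + 2 + 0 + 0 + 2 + 2 = 7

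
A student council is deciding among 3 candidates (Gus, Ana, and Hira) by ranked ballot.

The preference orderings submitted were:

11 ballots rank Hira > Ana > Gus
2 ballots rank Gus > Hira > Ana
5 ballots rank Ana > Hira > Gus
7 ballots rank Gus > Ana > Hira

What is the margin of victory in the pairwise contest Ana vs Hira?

1

Ballots ranking Ana above Hira: 5+7 = 12.
Ballots ranking Hira above Ana: 11+2 = 13.
Hira wins 13–12, a margin of 1.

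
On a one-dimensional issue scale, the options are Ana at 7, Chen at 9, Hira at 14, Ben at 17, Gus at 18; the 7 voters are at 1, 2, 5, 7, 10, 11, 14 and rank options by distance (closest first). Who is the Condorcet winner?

Ana

With single-peaked preferences on a line, the Condorcet winner is the candidate closest to the median voter.
The median voter (position 7) is closest to Ana at 7.
Check: Ana vs Gus — voters closer to Ana: 6 of 7.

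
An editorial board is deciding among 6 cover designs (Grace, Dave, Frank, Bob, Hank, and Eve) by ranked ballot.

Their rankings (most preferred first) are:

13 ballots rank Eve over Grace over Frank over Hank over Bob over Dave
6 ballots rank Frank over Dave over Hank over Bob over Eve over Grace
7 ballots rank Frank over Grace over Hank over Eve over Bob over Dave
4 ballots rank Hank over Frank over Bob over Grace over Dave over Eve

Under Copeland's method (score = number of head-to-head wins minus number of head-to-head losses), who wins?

Frank

Pairwise results:
  Grace vs Dave: Grace wins 24–6.
  Grace vs Frank: Frank wins 17–13.
  Grace vs Bob: Grace wins 20–10.
  Grace vs Hank: Grace wins 20–10.
  Grace vs Eve: Eve wins 19–11.
  Dave vs Frank: Frank wins 30–0.
  Dave vs Bob: Bob wins 24–6.
  Dave vs Hank: Hank wins 24–6.
  Dave vs Eve: Eve wins 20–10.
  Frank vs Bob: Frank wins 30–0.
  Frank vs Hank: Frank wins 26–4.
  Frank vs Eve: Frank wins 17–13.
  Bob vs Hank: Hank wins 30–0.
  Bob vs Eve: Eve wins 20–10.
  Hank vs Eve: Hank wins 17–13.
Copeland scores (wins − losses):
  Grace: 3 − 2 = 1
  Dave: 0 − 5 = -5
  Frank: 5 − 0 = 5
  Bob: 1 − 4 = -3
  Hank: 3 − 2 = 1
  Eve: 3 − 2 = 1
Frank has the best Copeland score.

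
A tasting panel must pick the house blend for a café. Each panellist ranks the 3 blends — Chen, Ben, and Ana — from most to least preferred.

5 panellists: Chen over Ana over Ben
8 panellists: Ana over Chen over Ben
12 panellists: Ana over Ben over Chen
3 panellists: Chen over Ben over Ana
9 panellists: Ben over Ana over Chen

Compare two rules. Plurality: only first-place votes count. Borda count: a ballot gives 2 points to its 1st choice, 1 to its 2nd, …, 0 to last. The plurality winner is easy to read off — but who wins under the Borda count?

Plurality first-place counts: Chen 8, Ben 9, Ana 20 → Ana.
Borda totals: Chen 24, Ben 33, Ana 54 → Ana.

Ana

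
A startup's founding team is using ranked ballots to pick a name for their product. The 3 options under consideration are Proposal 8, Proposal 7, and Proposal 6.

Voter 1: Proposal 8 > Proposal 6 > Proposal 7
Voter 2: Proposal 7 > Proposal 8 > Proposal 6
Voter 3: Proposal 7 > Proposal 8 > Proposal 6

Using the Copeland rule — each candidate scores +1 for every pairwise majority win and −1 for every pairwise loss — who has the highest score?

Pairwise results:
  Proposal 8 vs Proposal 7: Proposal 7 wins 2–1.
  Proposal 8 vs Proposal 6: Proposal 8 wins 3–0.
  Proposal 7 vs Proposal 6: Proposal 7 wins 2–1.
Copeland scores (wins − losses):
  Proposal 8: 1 − 1 = 0
  Proposal 7: 2 − 0 = 2
  Proposal 6: 0 − 2 = -2
Proposal 7 has the best Copeland score.

Proposal 7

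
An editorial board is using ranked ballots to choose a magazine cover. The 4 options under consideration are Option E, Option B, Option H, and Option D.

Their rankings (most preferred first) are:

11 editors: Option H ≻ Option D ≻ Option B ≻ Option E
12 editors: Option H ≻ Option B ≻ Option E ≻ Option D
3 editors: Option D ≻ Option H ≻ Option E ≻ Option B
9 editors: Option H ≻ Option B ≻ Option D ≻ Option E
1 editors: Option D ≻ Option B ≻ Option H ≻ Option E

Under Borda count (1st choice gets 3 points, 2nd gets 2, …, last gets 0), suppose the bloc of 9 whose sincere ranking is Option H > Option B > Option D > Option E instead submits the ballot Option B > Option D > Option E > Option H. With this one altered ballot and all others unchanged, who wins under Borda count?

Option H

Borda totals with the altered ballot: Option E 24, Option B 64, Option H 76, Option D 52.
The winner is unchanged: still Option H.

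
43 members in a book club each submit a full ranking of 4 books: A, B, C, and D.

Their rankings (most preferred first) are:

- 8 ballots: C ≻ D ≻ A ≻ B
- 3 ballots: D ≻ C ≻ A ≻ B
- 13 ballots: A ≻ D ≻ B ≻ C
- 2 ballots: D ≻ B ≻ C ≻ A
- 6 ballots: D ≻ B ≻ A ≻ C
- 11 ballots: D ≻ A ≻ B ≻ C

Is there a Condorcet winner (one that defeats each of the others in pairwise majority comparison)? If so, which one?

D

Head-to-head results (43 voters total):
A vs B: A wins 35–8.
A vs C: A wins 30–13.
A vs D: D wins 30–13.
B vs C: B wins 32–11.
B vs D: D wins 43–0.
C vs D: D wins 35–8.
D beats each rival — A (30–13), B (43–0), C (35–8) — so D is the Condorcet winner.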